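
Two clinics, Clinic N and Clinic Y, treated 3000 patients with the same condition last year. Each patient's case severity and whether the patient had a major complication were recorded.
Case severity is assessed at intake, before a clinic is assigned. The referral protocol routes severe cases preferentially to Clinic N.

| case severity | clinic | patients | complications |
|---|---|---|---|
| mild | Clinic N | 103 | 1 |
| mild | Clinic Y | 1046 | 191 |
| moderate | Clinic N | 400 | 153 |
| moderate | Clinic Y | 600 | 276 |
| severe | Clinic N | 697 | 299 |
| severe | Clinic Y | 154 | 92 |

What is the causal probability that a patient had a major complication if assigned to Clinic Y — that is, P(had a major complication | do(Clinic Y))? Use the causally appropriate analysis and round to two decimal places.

The stratified and pooled comparisons disagree (Clinic N wins within each case severity; Clinic Y wins overall), so the answer turns on the causal role of case severity.
Case severity is set before the clinic has any effect — it is not caused by the clinic — and it independently drives the outcome. That makes it a confounder, so the causal comparison is within case severity levels.
Standardising Clinic Y to the population case severity mix: 0.383·191/1046 + 0.333·276/600 + 0.284·92/154 = 0.393.

0.39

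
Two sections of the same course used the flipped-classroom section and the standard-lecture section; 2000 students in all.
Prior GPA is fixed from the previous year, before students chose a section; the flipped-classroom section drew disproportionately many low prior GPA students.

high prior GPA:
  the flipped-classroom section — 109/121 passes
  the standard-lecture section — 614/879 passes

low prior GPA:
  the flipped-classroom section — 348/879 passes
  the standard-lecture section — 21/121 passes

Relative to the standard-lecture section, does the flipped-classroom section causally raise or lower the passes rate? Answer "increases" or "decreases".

increases

Prior GPA band is set before the teaching method has any effect — it is not caused by the teaching method — and it independently drives the outcome. That makes it a confounder, so the causal comparison is within prior GPA band levels.
Within each level — high prior GPA: 90.1% vs 69.9%; low prior GPA: 39.6% vs 17.4% — the flipped-classroom section is higher every time.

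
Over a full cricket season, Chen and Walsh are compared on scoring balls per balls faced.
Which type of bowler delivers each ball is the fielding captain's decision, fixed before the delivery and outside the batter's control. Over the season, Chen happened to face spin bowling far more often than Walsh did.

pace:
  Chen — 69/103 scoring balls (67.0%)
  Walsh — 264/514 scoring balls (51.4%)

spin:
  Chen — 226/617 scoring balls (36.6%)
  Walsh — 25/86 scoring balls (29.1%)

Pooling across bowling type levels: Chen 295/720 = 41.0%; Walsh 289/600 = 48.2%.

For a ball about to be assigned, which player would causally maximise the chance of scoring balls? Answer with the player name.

Chen

The imbalance in bowling type arose from how balls faced were allocated, not from anything the player did; and bowling type independently affects the outcome. The pooled gap is confounded — condition on bowling type.
Within each level — pace: 67.0% vs 51.4%; spin: 36.6% vs 29.1% — Chen is higher every time.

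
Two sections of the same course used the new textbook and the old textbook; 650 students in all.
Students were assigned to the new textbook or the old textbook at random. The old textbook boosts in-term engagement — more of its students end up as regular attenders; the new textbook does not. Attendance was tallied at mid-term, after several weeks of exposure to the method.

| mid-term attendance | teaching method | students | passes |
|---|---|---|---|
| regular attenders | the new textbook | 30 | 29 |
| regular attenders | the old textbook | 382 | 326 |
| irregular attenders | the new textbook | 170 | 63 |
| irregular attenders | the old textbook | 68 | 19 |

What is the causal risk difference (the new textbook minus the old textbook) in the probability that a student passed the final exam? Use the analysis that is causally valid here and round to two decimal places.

-0.31

Within every mid-term attendance level the new textbook has the higher rate, yet pooled the old textbook does — Simpson's reversal.
Because the teaching method influences mid-term attendance, mid-term attendance is a post-treatment mediator, not a confounder. Stratifying on it would bias the estimate; the causal effect is the crude pooled difference.
The causal difference is the pooled difference: 0.460 − 0.767 = -0.307.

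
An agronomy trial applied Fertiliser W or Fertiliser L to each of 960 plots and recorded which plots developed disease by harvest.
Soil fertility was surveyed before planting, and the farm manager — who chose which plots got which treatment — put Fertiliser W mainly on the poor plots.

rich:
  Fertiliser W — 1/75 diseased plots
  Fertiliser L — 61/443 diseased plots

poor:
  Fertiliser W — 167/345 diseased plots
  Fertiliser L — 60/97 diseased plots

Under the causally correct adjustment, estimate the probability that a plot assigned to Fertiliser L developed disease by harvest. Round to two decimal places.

0.36

The stratified and pooled comparisons disagree (Fertiliser W wins within each soil fertility; Fertiliser L wins overall), so the answer turns on the causal role of soil fertility.
Soil fertility differs across fertilisers for reasons unrelated to any effect of the fertiliser itself, and it separately predicts the outcome — a classic confounder. We must compare within soil fertility levels.
Standardising Fertiliser L to the population soil fertility mix: 0.540·61/443 + 0.460·60/97 = 0.359.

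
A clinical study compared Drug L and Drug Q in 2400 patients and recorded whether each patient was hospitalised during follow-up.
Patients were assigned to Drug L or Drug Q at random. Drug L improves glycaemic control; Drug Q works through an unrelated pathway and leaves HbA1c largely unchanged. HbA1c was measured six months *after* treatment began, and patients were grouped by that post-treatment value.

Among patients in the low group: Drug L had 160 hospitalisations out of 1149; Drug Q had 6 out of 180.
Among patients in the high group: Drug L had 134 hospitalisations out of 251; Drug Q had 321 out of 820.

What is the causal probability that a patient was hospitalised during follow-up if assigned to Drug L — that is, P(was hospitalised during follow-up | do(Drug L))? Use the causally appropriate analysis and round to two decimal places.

0.21

The HbA1c-specific comparison favours Drug Q throughout, but the pooled figures favour Drug L. The question is whether to condition on HbA1c.
HbA1c lies on the pathway drug → HbA1c → outcome, so adjusting for it blocks the indirect effect. For the total causal effect of drug, use the unadjusted pooled rates.
So P(outcome | do(Drug L)) is just the pooled rate for Drug L: 294/1400 = 0.210.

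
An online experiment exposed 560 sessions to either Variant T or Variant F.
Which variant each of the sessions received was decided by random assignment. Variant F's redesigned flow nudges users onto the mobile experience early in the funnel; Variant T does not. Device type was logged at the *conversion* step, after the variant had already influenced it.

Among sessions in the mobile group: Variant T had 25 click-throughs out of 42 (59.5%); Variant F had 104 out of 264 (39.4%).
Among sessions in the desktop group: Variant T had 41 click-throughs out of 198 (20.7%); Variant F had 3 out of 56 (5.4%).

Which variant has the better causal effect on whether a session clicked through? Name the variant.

Device type is downstream of the variant. One should not condition on a consequence of treatment, so the overall rates are the right comparison.
Pooled: Variant T 27.5% vs Variant F 33.4%; Variant F is higher overall.

Variant F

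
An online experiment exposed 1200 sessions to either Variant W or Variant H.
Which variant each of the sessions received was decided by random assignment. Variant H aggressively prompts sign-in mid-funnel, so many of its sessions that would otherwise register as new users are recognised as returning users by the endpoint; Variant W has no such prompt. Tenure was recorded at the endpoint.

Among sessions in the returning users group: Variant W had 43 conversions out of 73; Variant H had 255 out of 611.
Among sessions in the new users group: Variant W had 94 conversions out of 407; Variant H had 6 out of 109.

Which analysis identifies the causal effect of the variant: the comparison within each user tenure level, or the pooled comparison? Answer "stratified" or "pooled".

User tenure lies on the pathway variant → user tenure → outcome, so adjusting for it blocks the indirect effect. For the total causal effect of variant, use the unadjusted pooled rates.
Pooled: Variant W 28.5% vs Variant H 36.2%; Variant H is higher overall.

pooled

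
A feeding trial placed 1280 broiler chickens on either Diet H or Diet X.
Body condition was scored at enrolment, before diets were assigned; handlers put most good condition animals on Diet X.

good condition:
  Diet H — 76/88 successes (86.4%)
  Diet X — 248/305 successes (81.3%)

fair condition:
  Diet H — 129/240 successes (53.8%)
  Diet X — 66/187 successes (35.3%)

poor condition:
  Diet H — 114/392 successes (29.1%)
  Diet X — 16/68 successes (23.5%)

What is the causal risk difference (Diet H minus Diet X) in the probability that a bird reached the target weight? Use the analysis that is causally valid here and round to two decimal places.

+0.10

Starting body condition differs across diets for reasons unrelated to any effect of the diet itself, and it separately predicts the outcome — a classic confounder. We must compare within starting body condition levels.
Adjusting over the population distribution of starting body condition: 0.307·(0.864−0.813) + 0.334·(0.537−0.353) + 0.359·(0.291−0.235) = +0.097.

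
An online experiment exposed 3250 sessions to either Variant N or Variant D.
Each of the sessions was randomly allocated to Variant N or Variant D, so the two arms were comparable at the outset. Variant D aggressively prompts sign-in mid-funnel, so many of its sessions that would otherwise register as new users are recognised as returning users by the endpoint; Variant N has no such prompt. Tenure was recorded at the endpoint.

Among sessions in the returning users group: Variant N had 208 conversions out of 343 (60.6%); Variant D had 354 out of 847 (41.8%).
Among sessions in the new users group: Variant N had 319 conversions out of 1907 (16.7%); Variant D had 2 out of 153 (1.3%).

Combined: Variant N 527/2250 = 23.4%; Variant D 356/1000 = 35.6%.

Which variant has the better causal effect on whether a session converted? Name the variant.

Variant D

User tenure here is a post-treatment variable shaped by the variant; conditioning on it would introduce bias rather than remove it. The overall comparison is the causal one.
Pooled: Variant N 23.4% vs Variant D 35.6%; Variant D is higher overall.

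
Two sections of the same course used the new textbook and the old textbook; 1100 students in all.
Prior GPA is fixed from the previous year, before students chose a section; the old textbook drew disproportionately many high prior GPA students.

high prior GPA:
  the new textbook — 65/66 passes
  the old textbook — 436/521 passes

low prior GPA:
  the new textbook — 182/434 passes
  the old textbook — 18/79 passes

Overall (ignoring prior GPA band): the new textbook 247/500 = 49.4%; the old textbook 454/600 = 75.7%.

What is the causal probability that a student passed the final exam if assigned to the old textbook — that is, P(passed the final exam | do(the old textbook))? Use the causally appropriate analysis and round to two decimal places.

0.55

Within every prior GPA band level the new textbook has the higher rate, yet pooled the old textbook does — Simpson's reversal.
The imbalance in prior GPA band arose from how students were allocated, not from anything the teaching method did; and prior GPA band independently affects the outcome. The pooled gap is confounded — condition on prior GPA band.
Standardising the old textbook to the population prior GPA band mix: 0.534·436/521 + 0.466·18/79 = 0.553.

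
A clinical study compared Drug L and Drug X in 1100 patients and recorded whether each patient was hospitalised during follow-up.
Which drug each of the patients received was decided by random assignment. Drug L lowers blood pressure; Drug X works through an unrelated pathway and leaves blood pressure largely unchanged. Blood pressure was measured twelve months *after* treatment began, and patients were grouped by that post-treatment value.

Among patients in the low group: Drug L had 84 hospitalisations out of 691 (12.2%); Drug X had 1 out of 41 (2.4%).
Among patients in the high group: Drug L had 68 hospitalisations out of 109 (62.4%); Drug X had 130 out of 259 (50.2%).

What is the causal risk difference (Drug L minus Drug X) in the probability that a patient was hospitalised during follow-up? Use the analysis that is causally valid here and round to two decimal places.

Within every blood pressure level Drug X has the lower rate, yet pooled Drug L does — Simpson's reversal.
Blood pressure here is a post-treatment variable shaped by the drug; conditioning on it would introduce bias rather than remove it. The overall comparison is the causal one.
The causal difference is the pooled difference: 0.190 − 0.437 = -0.247.

-0.25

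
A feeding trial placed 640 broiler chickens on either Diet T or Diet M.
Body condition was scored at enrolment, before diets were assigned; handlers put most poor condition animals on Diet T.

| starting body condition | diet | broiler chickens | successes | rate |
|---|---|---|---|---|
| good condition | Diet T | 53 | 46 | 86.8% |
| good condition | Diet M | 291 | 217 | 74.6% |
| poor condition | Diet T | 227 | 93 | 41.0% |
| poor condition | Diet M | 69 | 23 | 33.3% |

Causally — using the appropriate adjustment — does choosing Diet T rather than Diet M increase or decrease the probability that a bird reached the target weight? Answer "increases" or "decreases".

Diet T is higher inside every starting body condition stratum but Diet M is higher in aggregate. Whether to stratify depends on how starting body condition relates to the diet.
Starting body condition satisfies the back-door criterion: it is not a descendant of the diet, and it blocks the spurious path from diet to outcome. Adjusting for it (i.e., using the within-starting body condition rates) gives the causal effect.
Within each level — good condition: 86.8% vs 74.6%; poor condition: 41.0% vs 33.3% — Diet T is higher every time.

increases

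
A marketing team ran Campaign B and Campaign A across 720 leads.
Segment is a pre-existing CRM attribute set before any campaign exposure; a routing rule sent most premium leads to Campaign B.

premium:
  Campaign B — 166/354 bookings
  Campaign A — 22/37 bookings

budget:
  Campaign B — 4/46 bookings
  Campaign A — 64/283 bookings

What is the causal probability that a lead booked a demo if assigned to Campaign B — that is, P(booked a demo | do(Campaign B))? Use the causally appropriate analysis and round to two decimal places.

0.29

Within every customer segment level Campaign A has the higher rate, yet pooled Campaign B does — Simpson's reversal.
Nothing the campaign does changes customer segment; the imbalance is an allocation artefact. With customer segment also predicting the outcome, the pooled figure is confounded, and the within-stratum comparison is the causal one.
Standardising Campaign B to the population customer segment mix: 0.543·166/354 + 0.457·4/46 = 0.294.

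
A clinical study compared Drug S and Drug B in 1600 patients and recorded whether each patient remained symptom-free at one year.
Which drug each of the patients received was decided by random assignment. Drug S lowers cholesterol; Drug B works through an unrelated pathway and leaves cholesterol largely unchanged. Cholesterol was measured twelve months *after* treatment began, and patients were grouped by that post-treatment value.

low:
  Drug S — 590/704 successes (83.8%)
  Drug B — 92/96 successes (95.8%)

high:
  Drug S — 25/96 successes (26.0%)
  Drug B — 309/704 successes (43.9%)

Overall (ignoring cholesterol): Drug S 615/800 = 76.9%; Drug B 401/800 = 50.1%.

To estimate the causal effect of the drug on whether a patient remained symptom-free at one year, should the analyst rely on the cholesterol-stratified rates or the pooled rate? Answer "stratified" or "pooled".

pooled

The stratified and pooled comparisons disagree (Drug B wins within each cholesterol; Drug S wins overall), so the answer turns on the causal role of cholesterol.
Cholesterol lies on the pathway drug → cholesterol → outcome, so adjusting for it blocks the indirect effect. For the total causal effect of drug, use the unadjusted pooled rates.
Pooled: Drug S 76.9% vs Drug B 50.1%; Drug S is higher overall.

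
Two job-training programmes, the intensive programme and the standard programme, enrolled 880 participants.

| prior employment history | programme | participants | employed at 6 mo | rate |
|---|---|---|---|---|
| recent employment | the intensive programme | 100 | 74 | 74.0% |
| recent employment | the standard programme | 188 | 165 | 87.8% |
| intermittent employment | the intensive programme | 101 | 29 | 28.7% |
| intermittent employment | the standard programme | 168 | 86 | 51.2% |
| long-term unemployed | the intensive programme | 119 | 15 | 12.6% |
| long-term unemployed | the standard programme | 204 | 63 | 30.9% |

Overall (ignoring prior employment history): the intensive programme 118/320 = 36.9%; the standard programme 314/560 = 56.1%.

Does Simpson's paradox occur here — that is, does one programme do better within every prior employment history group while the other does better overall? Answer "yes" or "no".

Within each prior employment history level (recent employment 74.0% vs 87.8%; intermittent employment 28.7% vs 51.2%; long-term unemployed 12.6% vs 30.9%), the standard programme has the higher rate every time. Pooled: 36.9% vs 56.1% — the standard programme has the higher rate overall. They agree.

no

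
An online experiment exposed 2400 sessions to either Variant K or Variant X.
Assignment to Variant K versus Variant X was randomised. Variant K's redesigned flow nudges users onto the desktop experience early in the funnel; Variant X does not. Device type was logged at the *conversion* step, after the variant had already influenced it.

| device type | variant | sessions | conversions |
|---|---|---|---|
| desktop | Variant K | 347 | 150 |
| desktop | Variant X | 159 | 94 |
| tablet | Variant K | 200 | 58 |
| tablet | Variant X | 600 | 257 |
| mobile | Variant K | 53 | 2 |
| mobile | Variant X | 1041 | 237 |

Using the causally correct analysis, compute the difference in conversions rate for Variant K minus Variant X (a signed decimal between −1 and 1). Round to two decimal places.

Variant X is higher inside every device type stratum but Variant K is higher in aggregate. Whether to stratify depends on how device type relates to the variant.
Because the variant influences device type, device type is a post-treatment mediator, not a confounder. Stratifying on it would bias the estimate; the causal effect is the crude pooled difference.
The causal difference is the pooled difference: 0.350 − 0.327 = +0.023.

+0.02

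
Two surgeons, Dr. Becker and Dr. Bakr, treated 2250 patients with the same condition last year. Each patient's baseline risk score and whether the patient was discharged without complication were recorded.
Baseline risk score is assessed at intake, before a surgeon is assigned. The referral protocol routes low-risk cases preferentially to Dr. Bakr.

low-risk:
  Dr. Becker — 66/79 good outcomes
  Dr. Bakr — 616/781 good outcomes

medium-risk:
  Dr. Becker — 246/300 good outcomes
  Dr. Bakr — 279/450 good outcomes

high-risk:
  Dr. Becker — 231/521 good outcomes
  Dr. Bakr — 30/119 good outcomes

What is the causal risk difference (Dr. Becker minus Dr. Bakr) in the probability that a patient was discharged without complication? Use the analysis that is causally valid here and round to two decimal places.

The imbalance in baseline risk score arose from how patients were allocated, not from anything the surgeon did; and baseline risk score independently affects the outcome. The pooled gap is confounded — condition on baseline risk score.
Adjusting over the population distribution of baseline risk score: 0.382·(0.835−0.789) + 0.333·(0.820−0.620) + 0.284·(0.443−0.252) = +0.139.

+0.14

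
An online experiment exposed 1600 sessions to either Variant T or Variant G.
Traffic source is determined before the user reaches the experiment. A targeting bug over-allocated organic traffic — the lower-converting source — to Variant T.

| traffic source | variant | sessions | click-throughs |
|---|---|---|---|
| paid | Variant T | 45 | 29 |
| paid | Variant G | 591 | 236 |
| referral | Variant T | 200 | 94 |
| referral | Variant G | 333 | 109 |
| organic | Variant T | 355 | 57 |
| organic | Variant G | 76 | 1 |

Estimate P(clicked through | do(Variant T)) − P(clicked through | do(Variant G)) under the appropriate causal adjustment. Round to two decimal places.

+0.18

Traffic source differs across variants for reasons unrelated to any effect of the variant itself, and it separately predicts the outcome — a classic confounder. We must compare within traffic source levels.
Adjusting over the population distribution of traffic source: 0.398·(0.644−0.399) + 0.333·(0.470−0.327) + 0.269·(0.161−0.013) = +0.185.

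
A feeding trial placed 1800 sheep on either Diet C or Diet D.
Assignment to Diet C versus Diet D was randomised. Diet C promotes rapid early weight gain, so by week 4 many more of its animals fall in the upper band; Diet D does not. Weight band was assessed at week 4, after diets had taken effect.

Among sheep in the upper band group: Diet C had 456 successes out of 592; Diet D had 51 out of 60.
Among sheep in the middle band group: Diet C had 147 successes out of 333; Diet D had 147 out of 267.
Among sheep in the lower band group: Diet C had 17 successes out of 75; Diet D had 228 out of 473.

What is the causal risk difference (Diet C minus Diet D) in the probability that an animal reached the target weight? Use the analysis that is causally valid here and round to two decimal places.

Week-4 weight band is downstream of the diet. One should not condition on a consequence of treatment, so the overall rates are the right comparison.
The causal difference is the pooled difference: 0.620 − 0.532 = +0.087.

+0.09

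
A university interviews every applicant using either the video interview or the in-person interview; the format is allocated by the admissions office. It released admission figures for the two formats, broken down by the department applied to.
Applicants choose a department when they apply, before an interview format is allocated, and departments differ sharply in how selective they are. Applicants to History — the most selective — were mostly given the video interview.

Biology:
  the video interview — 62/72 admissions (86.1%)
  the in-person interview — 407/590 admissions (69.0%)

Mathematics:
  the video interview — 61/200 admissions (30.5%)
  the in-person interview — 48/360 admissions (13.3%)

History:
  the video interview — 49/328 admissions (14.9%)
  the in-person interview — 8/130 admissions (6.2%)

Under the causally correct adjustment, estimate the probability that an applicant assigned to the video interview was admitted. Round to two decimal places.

The stratified and pooled comparisons disagree (the video interview wins within each department; the in-person interview wins overall), so the answer turns on the causal role of department.
Since department is a pre-existing factor (not a product of the interview format) and it affects the outcome on its own, it is a confounder. The stratified rates, not the pooled rate, identify the causal effect.
Standardising the video interview to the population department mix: 0.394·62/72 + 0.333·61/200 + 0.273·49/328 = 0.482.

0.48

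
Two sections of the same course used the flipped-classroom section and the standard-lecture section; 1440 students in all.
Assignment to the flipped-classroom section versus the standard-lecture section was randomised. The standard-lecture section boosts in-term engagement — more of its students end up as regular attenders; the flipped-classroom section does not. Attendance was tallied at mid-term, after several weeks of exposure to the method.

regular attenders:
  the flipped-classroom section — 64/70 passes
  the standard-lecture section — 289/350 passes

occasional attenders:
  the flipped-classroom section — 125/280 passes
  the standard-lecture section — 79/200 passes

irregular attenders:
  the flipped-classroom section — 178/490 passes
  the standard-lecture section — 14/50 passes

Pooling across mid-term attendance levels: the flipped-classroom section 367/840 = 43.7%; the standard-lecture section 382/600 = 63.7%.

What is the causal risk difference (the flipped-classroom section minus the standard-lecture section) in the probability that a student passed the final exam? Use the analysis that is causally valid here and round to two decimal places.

Because the teaching method influences mid-term attendance, mid-term attendance is a post-treatment mediator, not a confounder. Stratifying on it would bias the estimate; the causal effect is the crude pooled difference.
The causal difference is the pooled difference: 0.437 − 0.637 = -0.200.

-0.20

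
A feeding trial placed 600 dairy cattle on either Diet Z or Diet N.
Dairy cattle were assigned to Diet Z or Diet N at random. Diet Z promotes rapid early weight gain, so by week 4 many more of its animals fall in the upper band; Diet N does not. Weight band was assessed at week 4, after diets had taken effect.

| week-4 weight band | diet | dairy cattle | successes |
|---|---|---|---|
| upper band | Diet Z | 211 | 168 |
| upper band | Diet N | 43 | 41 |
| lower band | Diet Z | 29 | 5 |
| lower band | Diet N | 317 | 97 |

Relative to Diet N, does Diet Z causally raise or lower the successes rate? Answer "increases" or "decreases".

increases

Diet N is higher inside every week-4 weight band stratum but Diet Z is higher in aggregate. Whether to stratify depends on how week-4 weight band relates to the diet.
Stratifying would compare diets among dairy cattle the diets themselves sorted into week-4 weight band groups — a form of selection on an intermediate. The unconditioned pooled rates give the total causal effect.
Pooled: Diet Z 72.1% vs Diet N 38.3%; Diet Z is higher overall.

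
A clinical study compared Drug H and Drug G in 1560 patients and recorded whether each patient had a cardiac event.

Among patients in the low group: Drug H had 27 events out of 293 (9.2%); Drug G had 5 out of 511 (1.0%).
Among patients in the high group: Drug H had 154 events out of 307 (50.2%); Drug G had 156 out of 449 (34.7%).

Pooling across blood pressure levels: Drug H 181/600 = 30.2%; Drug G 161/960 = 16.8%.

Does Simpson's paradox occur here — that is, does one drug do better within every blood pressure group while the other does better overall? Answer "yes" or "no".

no

Within each blood pressure level (low 9.2% vs 1.0%; high 50.2% vs 34.7%), Drug G has the lower rate every time. Pooled: 30.2% vs 16.8% — Drug G has the lower rate overall. They agree.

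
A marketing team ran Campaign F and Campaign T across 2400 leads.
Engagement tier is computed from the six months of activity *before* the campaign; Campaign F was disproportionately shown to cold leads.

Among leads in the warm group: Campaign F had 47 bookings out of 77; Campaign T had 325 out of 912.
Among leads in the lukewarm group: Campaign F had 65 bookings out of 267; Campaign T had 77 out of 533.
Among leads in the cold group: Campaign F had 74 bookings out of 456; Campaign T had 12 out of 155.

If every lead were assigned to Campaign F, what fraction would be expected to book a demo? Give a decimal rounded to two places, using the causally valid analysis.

Campaign F is higher inside every engagement tier stratum but Campaign T is higher in aggregate. Whether to stratify depends on how engagement tier relates to the campaign.
Here engagement tier is a common cause — it drives both which campaign a case falls under and the outcome. The crude comparison mixes populations; the stratum-specific rates are the causally relevant ones.
Standardising Campaign F to the population engagement tier mix: 0.412·47/77 + 0.333·65/267 + 0.255·74/456 = 0.374.

0.37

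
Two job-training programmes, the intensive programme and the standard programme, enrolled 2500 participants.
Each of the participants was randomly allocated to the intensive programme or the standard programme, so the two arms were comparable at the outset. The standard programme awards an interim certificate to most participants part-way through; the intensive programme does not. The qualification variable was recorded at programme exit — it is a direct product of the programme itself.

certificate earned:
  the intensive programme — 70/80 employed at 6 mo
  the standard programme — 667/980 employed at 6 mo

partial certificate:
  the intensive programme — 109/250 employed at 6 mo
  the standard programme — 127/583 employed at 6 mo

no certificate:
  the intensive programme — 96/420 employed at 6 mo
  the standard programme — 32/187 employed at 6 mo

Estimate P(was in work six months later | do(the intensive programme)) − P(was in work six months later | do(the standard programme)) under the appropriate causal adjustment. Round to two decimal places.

-0.11

The stratified and pooled comparisons disagree (the intensive programme wins within each qualification attained during the programme; the standard programme wins overall), so the answer turns on the causal role of qualification attained during the programme.
Qualification attained during the programme here is a post-treatment variable shaped by the programme; conditioning on it would introduce bias rather than remove it. The overall comparison is the causal one.
The causal difference is the pooled difference: 0.367 − 0.472 = -0.105.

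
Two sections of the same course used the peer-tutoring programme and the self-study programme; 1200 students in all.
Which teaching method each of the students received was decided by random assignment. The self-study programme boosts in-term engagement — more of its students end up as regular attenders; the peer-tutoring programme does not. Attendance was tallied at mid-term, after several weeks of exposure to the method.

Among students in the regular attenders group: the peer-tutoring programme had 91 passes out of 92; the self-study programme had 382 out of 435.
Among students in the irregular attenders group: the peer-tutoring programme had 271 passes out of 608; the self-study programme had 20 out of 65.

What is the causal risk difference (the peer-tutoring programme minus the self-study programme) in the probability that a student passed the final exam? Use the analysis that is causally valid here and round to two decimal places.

-0.29

The stratified and pooled comparisons disagree (the peer-tutoring programme wins within each mid-term attendance; the self-study programme wins overall), so the answer turns on the causal role of mid-term attendance.
The distribution of mid-term attendance is itself part of what the teaching method does — it is an intermediate outcome. Holding it fixed would remove that part of the effect; the total effect is the pooled difference.
The causal difference is the pooled difference: 0.517 − 0.804 = -0.287.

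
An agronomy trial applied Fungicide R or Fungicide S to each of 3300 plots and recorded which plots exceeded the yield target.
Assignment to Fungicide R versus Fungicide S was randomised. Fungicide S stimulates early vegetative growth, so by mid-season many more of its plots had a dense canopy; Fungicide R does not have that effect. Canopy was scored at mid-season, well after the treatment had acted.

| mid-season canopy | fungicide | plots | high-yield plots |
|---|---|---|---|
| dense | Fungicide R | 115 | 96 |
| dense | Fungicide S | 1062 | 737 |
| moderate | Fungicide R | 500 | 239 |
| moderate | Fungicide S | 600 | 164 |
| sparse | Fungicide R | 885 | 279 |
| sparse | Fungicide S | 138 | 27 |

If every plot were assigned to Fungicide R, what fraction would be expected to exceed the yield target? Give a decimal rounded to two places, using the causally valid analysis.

0.41

Mid-season canopy is recorded after the fungicide and is itself shifted by it — it sits on the causal path from fungicide to outcome. Conditioning on a mediator would strip out part of the effect we want; the pooled comparison gives the total causal effect.
So P(outcome | do(Fungicide R)) is just the pooled rate for Fungicide R: 614/1500 = 0.409.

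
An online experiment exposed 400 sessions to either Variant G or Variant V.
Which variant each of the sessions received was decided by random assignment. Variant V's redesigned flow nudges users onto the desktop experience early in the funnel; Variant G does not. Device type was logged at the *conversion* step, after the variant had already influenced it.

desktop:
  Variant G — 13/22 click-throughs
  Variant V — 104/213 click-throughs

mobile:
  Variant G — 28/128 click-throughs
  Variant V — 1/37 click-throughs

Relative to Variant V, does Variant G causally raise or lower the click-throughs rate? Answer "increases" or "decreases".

Variant G is higher inside every device type stratum but Variant V is higher in aggregate. Whether to stratify depends on how device type relates to the variant.
Because the variant influences device type, device type is a post-treatment mediator, not a confounder. Stratifying on it would bias the estimate; the causal effect is the crude pooled difference.
Pooled: Variant G 27.3% vs Variant V 42.0%; Variant V is higher overall.

decreases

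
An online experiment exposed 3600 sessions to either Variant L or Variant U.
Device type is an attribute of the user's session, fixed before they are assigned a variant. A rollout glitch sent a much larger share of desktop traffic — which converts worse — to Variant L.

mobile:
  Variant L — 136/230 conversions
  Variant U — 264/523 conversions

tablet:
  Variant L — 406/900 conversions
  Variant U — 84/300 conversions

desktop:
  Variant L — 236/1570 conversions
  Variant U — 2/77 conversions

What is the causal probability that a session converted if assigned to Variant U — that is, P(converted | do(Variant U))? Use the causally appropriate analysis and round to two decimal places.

0.21

The device type-specific comparison favours Variant L throughout, but the pooled figures favour Variant U. The question is whether to condition on device type.
The imbalance in device type arose from how sessions were allocated, not from anything the variant did; and device type independently affects the outcome. The pooled gap is confounded — condition on device type.
Standardising Variant U to the population device type mix: 0.209·264/523 + 0.333·84/300 + 0.458·2/77 = 0.211.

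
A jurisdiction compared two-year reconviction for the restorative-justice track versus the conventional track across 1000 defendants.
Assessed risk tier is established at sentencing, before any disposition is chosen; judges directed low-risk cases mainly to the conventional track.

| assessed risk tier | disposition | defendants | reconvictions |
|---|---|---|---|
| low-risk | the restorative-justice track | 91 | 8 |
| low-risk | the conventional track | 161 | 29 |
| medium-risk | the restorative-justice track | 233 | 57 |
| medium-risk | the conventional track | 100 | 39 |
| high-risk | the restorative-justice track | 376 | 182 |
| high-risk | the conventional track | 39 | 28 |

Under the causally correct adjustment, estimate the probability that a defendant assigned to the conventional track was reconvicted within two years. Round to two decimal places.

0.47

The assessed risk tier-specific comparison favours the restorative-justice track throughout, but the pooled figures favour the conventional track. The question is whether to condition on assessed risk tier.
Here assessed risk tier is a common cause — it drives both which disposition a case falls under and the outcome. The crude comparison mixes populations; the stratum-specific rates are the causally relevant ones.
Standardising the conventional track to the population assessed risk tier mix: 0.252·29/161 + 0.333·39/100 + 0.415·28/39 = 0.473.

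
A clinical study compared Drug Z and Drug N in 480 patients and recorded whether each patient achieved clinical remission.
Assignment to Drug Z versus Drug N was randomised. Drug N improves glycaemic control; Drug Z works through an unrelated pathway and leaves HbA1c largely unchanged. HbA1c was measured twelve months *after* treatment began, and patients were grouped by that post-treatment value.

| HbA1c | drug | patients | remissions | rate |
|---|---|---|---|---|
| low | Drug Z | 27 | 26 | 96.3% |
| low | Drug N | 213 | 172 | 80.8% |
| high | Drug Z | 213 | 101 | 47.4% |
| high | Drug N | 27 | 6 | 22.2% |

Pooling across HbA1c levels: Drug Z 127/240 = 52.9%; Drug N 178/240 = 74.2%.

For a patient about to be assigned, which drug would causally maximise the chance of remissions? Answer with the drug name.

Drug N

HbA1c here is a post-treatment variable shaped by the drug; conditioning on it would introduce bias rather than remove it. The overall comparison is the causal one.
Pooled: Drug Z 52.9% vs Drug N 74.2%; Drug N is higher overall.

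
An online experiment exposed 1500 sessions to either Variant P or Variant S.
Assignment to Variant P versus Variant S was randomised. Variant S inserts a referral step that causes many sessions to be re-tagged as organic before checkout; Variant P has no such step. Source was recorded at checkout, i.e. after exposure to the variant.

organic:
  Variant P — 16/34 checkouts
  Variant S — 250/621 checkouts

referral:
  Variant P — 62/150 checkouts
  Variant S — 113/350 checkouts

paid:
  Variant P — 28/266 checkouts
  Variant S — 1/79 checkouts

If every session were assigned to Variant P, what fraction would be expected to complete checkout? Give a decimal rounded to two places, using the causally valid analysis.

0.24

Stratifying would compare variants among sessions the variants themselves sorted into traffic source groups — a form of selection on an intermediate. The unconditioned pooled rates give the total causal effect.
So P(outcome | do(Variant P)) is just the pooled rate for Variant P: 106/450 = 0.236.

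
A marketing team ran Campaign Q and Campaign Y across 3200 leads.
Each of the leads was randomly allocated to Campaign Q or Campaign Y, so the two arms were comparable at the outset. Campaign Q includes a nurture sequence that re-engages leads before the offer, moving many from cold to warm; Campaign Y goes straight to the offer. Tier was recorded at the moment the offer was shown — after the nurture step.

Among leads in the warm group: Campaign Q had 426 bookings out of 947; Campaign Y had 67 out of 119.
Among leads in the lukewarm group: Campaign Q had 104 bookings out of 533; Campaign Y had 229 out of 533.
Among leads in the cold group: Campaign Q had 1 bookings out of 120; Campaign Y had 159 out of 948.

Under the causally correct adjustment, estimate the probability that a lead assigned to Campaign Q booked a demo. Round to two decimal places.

0.33

The stratified and pooled comparisons disagree (Campaign Y wins within each engagement tier; Campaign Q wins overall), so the answer turns on the causal role of engagement tier.
Because the campaign influences engagement tier, engagement tier is a post-treatment mediator, not a confounder. Stratifying on it would bias the estimate; the causal effect is the crude pooled difference.
So P(outcome | do(Campaign Q)) is just the pooled rate for Campaign Q: 531/1600 = 0.332.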